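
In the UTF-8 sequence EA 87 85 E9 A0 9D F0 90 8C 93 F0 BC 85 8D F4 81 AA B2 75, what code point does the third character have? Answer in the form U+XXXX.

U+10313

Offset 0: leading byte 0xEA = 11101010 → 3-byte char #1 = EA 87 85.
Offset 3: leading byte 0xE9 = 11101001 → 3-byte char #2 = E9 A0 9D.
Offset 6: leading byte 0xF0 = 11110000 → 4-byte char #3 = F0 90 8C 93.
Leading byte 0xF0 = 11110000 matches 11110xxx → 4-byte sequence.
Byte 1: 0xF0 = 11110000, payload 000 (3 bits).
Byte 2: 0x90 = 10010000 (10xxxxxx ✓), payload 010000.
Byte 3: 0x8C = 10001100 (10xxxxxx ✓), payload 001100.
Byte 4: 0x93 = 10010011 (10xxxxxx ✓), payload 010011.
Concatenate: 000010000001100010011 = 0x10313 (21 bits → U+10313).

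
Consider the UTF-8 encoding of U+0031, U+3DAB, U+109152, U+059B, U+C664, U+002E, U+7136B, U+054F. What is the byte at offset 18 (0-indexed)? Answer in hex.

U+0031 → 1-byte form 31 at offsets 0–0.
U+3DAB → 3-byte form E3 B6 AB at offsets 1–3.
U+109152 → 4-byte form F4 89 85 92 at offsets 4–7.
U+059B → 2-byte form D6 9B at offsets 8–9.
U+C664 → 3-byte form EC 99 A4 at offsets 10–12.
U+002E → 1-byte form 2E at offsets 13–13.
U+7136B → 4-byte form F1 B1 8D AB at offsets 14–17.
U+054F → 2-byte form D5 8F at offsets 18–19.
Offset 18 falls in char 8's range; it's byte 1 of D5 8F = 0xD5.

0xD5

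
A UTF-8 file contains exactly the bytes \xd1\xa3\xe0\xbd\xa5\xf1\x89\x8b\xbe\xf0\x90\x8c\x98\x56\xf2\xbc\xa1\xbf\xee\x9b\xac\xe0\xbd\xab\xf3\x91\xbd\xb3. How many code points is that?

9

Byte at offset 0: 0xD1 = 11010001 → 2-byte char (#1). Advance 2.
Byte at offset 2: 0xE0 = 11100000 → 3-byte char (#2). Advance 3.
Byte at offset 5: 0xF1 = 11110001 → 4-byte char (#3). Advance 4.
Byte at offset 9: 0xF0 = 11110000 → 4-byte char (#4). Advance 4.
Byte at offset 13: 0x56 = 01010110 → 1-byte char (#5). Advance 1.
Byte at offset 14: 0xF2 = 11110010 → 4-byte char (#6). Advance 4.
Byte at offset 18: 0xEE = 11101110 → 3-byte char (#7). Advance 3.
Byte at offset 21: 0xE0 = 11100000 → 3-byte char (#8). Advance 3.
Byte at offset 24: 0xF3 = 11110011 → 4-byte char (#9). Advance 4.
Reached end at offset 28 after 9 code points.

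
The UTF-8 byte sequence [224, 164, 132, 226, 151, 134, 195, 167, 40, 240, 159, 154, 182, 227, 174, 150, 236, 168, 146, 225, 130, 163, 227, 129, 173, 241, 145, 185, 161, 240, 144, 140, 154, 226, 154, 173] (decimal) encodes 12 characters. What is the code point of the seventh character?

U+CA12

Offset 0: leading byte 0xE0 = 11100000 → 3-byte char #1 = E0 A4 84.
Offset 3: leading byte 0xE2 = 11100010 → 3-byte char #2 = E2 97 86.
Offset 6: leading byte 0xC3 = 11000011 → 2-byte char #3 = C3 A7.
Offset 8: leading byte 0x28 = 00101000 → 1-byte char #4 = 28.
Offset 9: leading byte 0xF0 = 11110000 → 4-byte char #5 = F0 9F 9A B6.
Offset 13: leading byte 0xE3 = 11100011 → 3-byte char #6 = E3 AE 96.
Offset 16: leading byte 0xEC = 11101100 → 3-byte char #7 = EC A8 92.
Leading byte 0xEC = 11101100 matches 1110xxxx → 3-byte sequence.
Byte 1: 0xEC = 11101100, payload 1100 (4 bits).
Byte 2: 0xA8 = 10101000 (10xxxxxx ✓), payload 101000.
Byte 3: 0x92 = 10010010 (10xxxxxx ✓), payload 010010.
Concatenate: 1100101000010010 = 0xCA12 (16 bits → U+CA12).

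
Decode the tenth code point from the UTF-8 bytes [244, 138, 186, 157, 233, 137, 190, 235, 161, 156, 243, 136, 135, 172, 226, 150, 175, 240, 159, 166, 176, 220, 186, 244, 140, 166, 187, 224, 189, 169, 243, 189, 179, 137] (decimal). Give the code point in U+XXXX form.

U+FDCC9

Offset 0: leading byte 0xF4 = 11110100 → 4-byte char #1 = F4 8A BA 9D.
Offset 4: leading byte 0xE9 = 11101001 → 3-byte char #2 = E9 89 BE.
Offset 7: leading byte 0xEB = 11101011 → 3-byte char #3 = EB A1 9C.
Offset 10: leading byte 0xF3 = 11110011 → 4-byte char #4 = F3 88 87 AC.
Offset 14: leading byte 0xE2 = 11100010 → 3-byte char #5 = E2 96 AF.
Offset 17: leading byte 0xF0 = 11110000 → 4-byte char #6 = F0 9F A6 B0.
Offset 21: leading byte 0xDC = 11011100 → 2-byte char #7 = DC BA.
Offset 23: leading byte 0xF4 = 11110100 → 4-byte char #8 = F4 8C A6 BB.
Offset 27: leading byte 0xE0 = 11100000 → 3-byte char #9 = E0 BD A9.
Offset 30: leading byte 0xF3 = 11110011 → 4-byte char #10 = F3 BD B3 89.
Leading byte 0xF3 = 11110011 matches 11110xxx → 4-byte sequence.
Byte 1: 0xF3 = 11110011, payload 011 (3 bits).
Byte 2: 0xBD = 10111101 (10xxxxxx ✓), payload 111101.
Byte 3: 0xB3 = 10110011 (10xxxxxx ✓), payload 110011.
Byte 4: 0x89 = 10001001 (10xxxxxx ✓), payload 001001.
Concatenate: 011111101110011001001 = 0xFDCC9 (21 bits → U+FDCC9).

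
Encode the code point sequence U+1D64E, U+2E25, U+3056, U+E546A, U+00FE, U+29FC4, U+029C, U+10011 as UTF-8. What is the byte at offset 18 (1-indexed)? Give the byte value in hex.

0xA9

1-indexed offset 18 is 0-indexed offset 17.
U+1D64E → 4-byte form F0 9D 99 8E at offsets 0–3.
U+2E25 → 3-byte form E2 B8 A5 at offsets 4–6.
U+3056 → 3-byte form E3 81 96 at offsets 7–9.
U+E546A → 4-byte form F3 A5 91 AA at offsets 10–13.
U+00FE → 2-byte form C3 BE at offsets 14–15.
U+29FC4 → 4-byte form F0 A9 BF 84 at offsets 16–19.
Offset 17 falls in char 6's range; it's byte 2 of F0 A9 BF 84 = 0xA9.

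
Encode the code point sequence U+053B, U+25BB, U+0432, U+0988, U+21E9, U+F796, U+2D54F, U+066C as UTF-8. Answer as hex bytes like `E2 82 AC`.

D4 BB E2 96 BB D0 B2 E0 A6 88 E2 87 A9 EF 9E 96 F0 AD 95 8F D9 AC

U+053B: 2-byte form → D4 BB.
U+25BB: 3-byte form → E2 96 BB.
U+0432: 2-byte form → D0 B2.
U+0988: 3-byte form → E0 A6 88.
U+21E9: 3-byte form → E2 87 A9.
U+F796: 3-byte form → EF 9E 96.
U+2D54F: 4-byte form → F0 AD 95 8F.
U+066C: 2-byte form → D9 AC.
Concatenated (22 bytes): D4 BB E2 96 BB D0 B2 E0 A6 88 E2 87 A9 EF 9E 96 F0 AD 95 8F D9 AC.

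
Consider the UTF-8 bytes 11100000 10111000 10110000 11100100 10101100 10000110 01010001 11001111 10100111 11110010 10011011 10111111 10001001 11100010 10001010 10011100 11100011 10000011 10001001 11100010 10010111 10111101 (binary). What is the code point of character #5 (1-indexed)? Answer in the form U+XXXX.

Offset 0: leading byte 0xE0 = 11100000 → 3-byte char #1 = E0 B8 B0.
Offset 3: leading byte 0xE4 = 11100100 → 3-byte char #2 = E4 AC 86.
Offset 6: leading byte 0x51 = 01010001 → 1-byte char #3 = 51.
Offset 7: leading byte 0xCF = 11001111 → 2-byte char #4 = CF A7.
Offset 9: leading byte 0xF2 = 11110010 → 4-byte char #5 = F2 9B BF 89.
Leading byte 0xF2 = 11110010 matches 11110xxx → 4-byte sequence.
Byte 1: 0xF2 = 11110010, payload 010 (3 bits).
Byte 2: 0x9B = 10011011 (10xxxxxx ✓), payload 011011.
Byte 3: 0xBF = 10111111 (10xxxxxx ✓), payload 111111.
Byte 4: 0x89 = 10001001 (10xxxxxx ✓), payload 001001.
Concatenate: 010011011111111001001 = 0x9BFC9 (21 bits → U+9BFC9).

U+9BFC9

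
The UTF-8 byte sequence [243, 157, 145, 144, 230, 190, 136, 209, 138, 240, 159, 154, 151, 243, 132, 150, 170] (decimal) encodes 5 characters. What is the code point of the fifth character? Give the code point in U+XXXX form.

Offset 0: leading byte 0xF3 = 11110011 → 4-byte char #1 = F3 9D 91 90.
Offset 4: leading byte 0xE6 = 11100110 → 3-byte char #2 = E6 BE 88.
Offset 7: leading byte 0xD1 = 11010001 → 2-byte char #3 = D1 8A.
Offset 9: leading byte 0xF0 = 11110000 → 4-byte char #4 = F0 9F 9A 97.
Offset 13: leading byte 0xF3 = 11110011 → 4-byte char #5 = F3 84 96 AA.
Leading byte 0xF3 = 11110011 matches 11110xxx → 4-byte sequence.
Byte 1: 0xF3 = 11110011, payload 011 (3 bits).
Byte 2: 0x84 = 10000100 (10xxxxxx ✓), payload 000100.
Byte 3: 0x96 = 10010110 (10xxxxxx ✓), payload 010110.
Byte 4: 0xAA = 10101010 (10xxxxxx ✓), payload 101010.
Concatenate: 011000100010110101010 = 0xC45AA (21 bits → U+C45AA).

U+C45AA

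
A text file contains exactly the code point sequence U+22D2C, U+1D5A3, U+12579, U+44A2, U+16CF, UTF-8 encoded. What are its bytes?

U+22D2C: 4-byte form → F0 A2 B4 AC.
U+1D5A3: 4-byte form → F0 9D 96 A3.
U+12579: 4-byte form → F0 92 95 B9.
U+44A2: 3-byte form → E4 92 A2.
U+16CF: 3-byte form → E1 9B 8F.
Concatenated (18 bytes): F0 A2 B4 AC F0 9D 96 A3 F0 92 95 B9 E4 92 A2 E1 9B 8F.

F0 A2 B4 AC F0 9D 96 A3 F0 92 95 B9 E4 92 A2 E1 9B 8F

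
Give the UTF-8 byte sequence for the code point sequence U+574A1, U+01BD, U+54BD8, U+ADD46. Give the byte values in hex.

U+574A1: 4-byte form → F1 97 92 A1.
U+01BD: 2-byte form → C6 BD.
U+54BD8: 4-byte form → F1 94 AF 98.
U+ADD46: 4-byte form → F2 AD B5 86.
Concatenated (14 bytes): F1 97 92 A1 C6 BD F1 94 AF 98 F2 AD B5 86.

F1 97 92 A1 C6 BD F1 94 AF 98 F2 AD B5 86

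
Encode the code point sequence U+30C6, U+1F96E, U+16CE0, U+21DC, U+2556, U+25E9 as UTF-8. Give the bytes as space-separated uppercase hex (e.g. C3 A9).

E3 83 86 F0 9F A5 AE F0 96 B3 A0 E2 87 9C E2 95 96 E2 97 A9

U+30C6: 3-byte form → E3 83 86.
U+1F96E: 4-byte form → F0 9F A5 AE.
U+16CE0: 4-byte form → F0 96 B3 A0.
U+21DC: 3-byte form → E2 87 9C.
U+2556: 3-byte form → E2 95 96.
U+25E9: 3-byte form → E2 97 A9.
Concatenated (20 bytes): E3 83 86 F0 9F A5 AE F0 96 B3 A0 E2 87 9C E2 95 96 E2 97 A9.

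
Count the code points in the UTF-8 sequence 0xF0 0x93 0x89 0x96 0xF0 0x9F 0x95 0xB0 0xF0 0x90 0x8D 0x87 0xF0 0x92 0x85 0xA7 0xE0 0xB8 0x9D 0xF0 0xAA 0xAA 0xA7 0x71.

Byte at offset 0: 0xF0 = 11110000 → 4-byte char (#1). Advance 4.
Byte at offset 4: 0xF0 = 11110000 → 4-byte char (#2). Advance 4.
Byte at offset 8: 0xF0 = 11110000 → 4-byte char (#3). Advance 4.
Byte at offset 12: 0xF0 = 11110000 → 4-byte char (#4). Advance 4.
Byte at offset 16: 0xE0 = 11100000 → 3-byte char (#5). Advance 3.
Byte at offset 19: 0xF0 = 11110000 → 4-byte char (#6). Advance 4.
Byte at offset 23: 0x71 = 01110001 → 1-byte char (#7). Advance 1.
Reached end at offset 24 after 7 code points.

7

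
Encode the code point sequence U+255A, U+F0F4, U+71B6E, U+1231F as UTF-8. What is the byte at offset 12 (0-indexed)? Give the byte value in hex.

U+255A → 3-byte form E2 95 9A at offsets 0–2.
U+F0F4 → 3-byte form EF 83 B4 at offsets 3–5.
U+71B6E → 4-byte form F1 B1 AD AE at offsets 6–9.
U+1231F → 4-byte form F0 92 8C 9F at offsets 10–13.
Offset 12 falls in char 4's range; it's byte 3 of F0 92 8C 9F = 0x8C.

0x8C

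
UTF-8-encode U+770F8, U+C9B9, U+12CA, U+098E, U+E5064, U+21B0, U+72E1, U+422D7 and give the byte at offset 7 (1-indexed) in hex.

1-indexed offset 7 is 0-indexed offset 6.
U+770F8 → 4-byte form F1 B7 83 B8 at offsets 0–3.
U+C9B9 → 3-byte form EC A6 B9 at offsets 4–6.
Offset 6 falls in char 2's range; it's byte 3 of EC A6 B9 = 0xB9.

0xB9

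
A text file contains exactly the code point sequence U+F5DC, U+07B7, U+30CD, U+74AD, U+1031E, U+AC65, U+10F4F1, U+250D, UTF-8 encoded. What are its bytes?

EF 97 9C DE B7 E3 83 8D E7 92 AD F0 90 8C 9E EA B1 A5 F4 8F 93 B1 E2 94 8D

U+F5DC: 3-byte form → EF 97 9C.
U+07B7: 2-byte form → DE B7.
U+30CD: 3-byte form → E3 83 8D.
U+74AD: 3-byte form → E7 92 AD.
U+1031E: 4-byte form → F0 90 8C 9E.
U+AC65: 3-byte form → EA B1 A5.
U+10F4F1: 4-byte form → F4 8F 93 B1.
U+250D: 3-byte form → E2 94 8D.
Concatenated (25 bytes): EF 97 9C DE B7 E3 83 8D E7 92 AD F0 90 8C 9E EA B1 A5 F4 8F 93 B1 E2 94 8D.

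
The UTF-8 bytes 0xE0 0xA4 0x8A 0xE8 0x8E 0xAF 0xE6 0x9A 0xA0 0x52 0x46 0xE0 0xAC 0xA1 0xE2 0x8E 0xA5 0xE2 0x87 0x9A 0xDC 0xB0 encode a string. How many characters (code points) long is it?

Byte at offset 0: 0xE0 = 11100000 → 3-byte char (#1). Advance 3.
Byte at offset 3: 0xE8 = 11101000 → 3-byte char (#2). Advance 3.
Byte at offset 6: 0xE6 = 11100110 → 3-byte char (#3). Advance 3.
Byte at offset 9: 0x52 = 01010010 → 1-byte char (#4). Advance 1.
Byte at offset 10: 0x46 = 01000110 → 1-byte char (#5). Advance 1.
Byte at offset 11: 0xE0 = 11100000 → 3-byte char (#6). Advance 3.
Byte at offset 14: 0xE2 = 11100010 → 3-byte char (#7). Advance 3.
Byte at offset 17: 0xE2 = 11100010 → 3-byte char (#8). Advance 3.
Byte at offset 20: 0xDC = 11011100 → 2-byte char (#9). Advance 2.
Reached end at offset 22 after 9 code points.

9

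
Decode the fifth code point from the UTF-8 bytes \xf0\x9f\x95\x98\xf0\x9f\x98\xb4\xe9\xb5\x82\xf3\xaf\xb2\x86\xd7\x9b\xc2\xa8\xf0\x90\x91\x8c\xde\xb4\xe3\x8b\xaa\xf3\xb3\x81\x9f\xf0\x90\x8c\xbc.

Offset 0: leading byte 0xF0 = 11110000 → 4-byte char #1 = F0 9F 95 98.
Offset 4: leading byte 0xF0 = 11110000 → 4-byte char #2 = F0 9F 98 B4.
Offset 8: leading byte 0xE9 = 11101001 → 3-byte char #3 = E9 B5 82.
Offset 11: leading byte 0xF3 = 11110011 → 4-byte char #4 = F3 AF B2 86.
Offset 15: leading byte 0xD7 = 11010111 → 2-byte char #5 = D7 9B.
Leading byte 0xD7 = 11010111 matches 110xxxxx → 2-byte sequence.
Byte 1: 0xD7 = 11010111, payload 10111 (5 bits).
Byte 2: 0x9B = 10011011 (10xxxxxx ✓), payload 011011.
Concatenate: 10111011011 = 0x5DB (11 bits → U+05DB).

U+05DB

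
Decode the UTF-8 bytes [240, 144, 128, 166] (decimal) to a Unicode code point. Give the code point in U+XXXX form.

Leading byte 0xF0 = 11110000 matches 11110xxx → 4-byte sequence.
Byte 1: 0xF0 = 11110000, payload 000 (3 bits).
Byte 2: 0x90 = 10010000 (10xxxxxx ✓), payload 010000.
Byte 3: 0x80 = 10000000 (10xxxxxx ✓), payload 000000.
Byte 4: 0xA6 = 10100110 (10xxxxxx ✓), payload 100110.
Concatenate: 000010000000000100110 = 0x10026 (21 bits → U+10026).

U+10026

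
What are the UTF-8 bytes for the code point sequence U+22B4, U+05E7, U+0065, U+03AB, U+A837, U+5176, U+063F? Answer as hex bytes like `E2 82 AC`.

U+22B4: 3-byte form → E2 8A B4.
U+05E7: 2-byte form → D7 A7.
U+0065: 1-byte form → 65.
U+03AB: 2-byte form → CE AB.
U+A837: 3-byte form → EA A0 B7.
U+5176: 3-byte form → E5 85 B6.
U+063F: 2-byte form → D8 BF.
Concatenated (16 bytes): E2 8A B4 D7 A7 65 CE AB EA A0 B7 E5 85 B6 D8 BF.

E2 8A B4 D7 A7 65 CE AB EA A0 B7 E5 85 B6 D8 BF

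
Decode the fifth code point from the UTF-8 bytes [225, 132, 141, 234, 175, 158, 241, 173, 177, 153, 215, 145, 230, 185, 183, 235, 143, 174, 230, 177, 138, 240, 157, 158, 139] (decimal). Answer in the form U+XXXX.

U+6E77

Offset 0: leading byte 0xE1 = 11100001 → 3-byte char #1 = E1 84 8D.
Offset 3: leading byte 0xEA = 11101010 → 3-byte char #2 = EA AF 9E.
Offset 6: leading byte 0xF1 = 11110001 → 4-byte char #3 = F1 AD B1 99.
Offset 10: leading byte 0xD7 = 11010111 → 2-byte char #4 = D7 91.
Offset 12: leading byte 0xE6 = 11100110 → 3-byte char #5 = E6 B9 B7.
Leading byte 0xE6 = 11100110 matches 1110xxxx → 3-byte sequence.
Byte 1: 0xE6 = 11100110, payload 0110 (4 bits).
Byte 2: 0xB9 = 10111001 (10xxxxxx ✓), payload 111001.
Byte 3: 0xB7 = 10110111 (10xxxxxx ✓), payload 110111.
Concatenate: 0110111001110111 = 0x6E77 (16 bits → U+6E77).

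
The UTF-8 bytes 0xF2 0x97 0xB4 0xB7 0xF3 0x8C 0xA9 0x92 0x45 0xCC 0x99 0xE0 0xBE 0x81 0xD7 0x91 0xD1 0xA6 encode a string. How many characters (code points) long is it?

Byte at offset 0: 0xF2 = 11110010 → 4-byte char (#1). Advance 4.
Byte at offset 4: 0xF3 = 11110011 → 4-byte char (#2). Advance 4.
Byte at offset 8: 0x45 = 01000101 → 1-byte char (#3). Advance 1.
Byte at offset 9: 0xCC = 11001100 → 2-byte char (#4). Advance 2.
Byte at offset 11: 0xE0 = 11100000 → 3-byte char (#5). Advance 3.
Byte at offset 14: 0xD7 = 11010111 → 2-byte char (#6). Advance 2.
Byte at offset 16: 0xD1 = 11010001 → 2-byte char (#7). Advance 2.
Reached end at offset 18 after 7 code points.

7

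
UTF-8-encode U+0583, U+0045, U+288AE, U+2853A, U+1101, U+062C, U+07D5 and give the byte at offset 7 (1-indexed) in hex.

1-indexed offset 7 is 0-indexed offset 6.
U+0583 → 2-byte form D6 83 at offsets 0–1.
U+0045 → 1-byte form 45 at offsets 2–2.
U+288AE → 4-byte form F0 A8 A2 AE at offsets 3–6.
Offset 6 falls in char 3's range; it's byte 4 of F0 A8 A2 AE = 0xAE.

0xAE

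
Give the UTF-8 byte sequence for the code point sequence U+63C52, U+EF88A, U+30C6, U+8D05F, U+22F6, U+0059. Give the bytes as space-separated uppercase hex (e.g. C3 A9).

F1 A3 B1 92 F3 AF A2 8A E3 83 86 F2 8D 81 9F E2 8B B6 59

U+63C52: 4-byte form → F1 A3 B1 92.
U+EF88A: 4-byte form → F3 AF A2 8A.
U+30C6: 3-byte form → E3 83 86.
U+8D05F: 4-byte form → F2 8D 81 9F.
U+22F6: 3-byte form → E2 8B B6.
U+0059: 1-byte form → 59.
Concatenated (19 bytes): F1 A3 B1 92 F3 AF A2 8A E3 83 86 F2 8D 81 9F E2 8B B6 59.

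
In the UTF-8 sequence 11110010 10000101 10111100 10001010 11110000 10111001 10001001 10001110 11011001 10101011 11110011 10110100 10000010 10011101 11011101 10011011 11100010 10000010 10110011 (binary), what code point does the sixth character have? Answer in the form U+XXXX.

Offset 0: leading byte 0xF2 = 11110010 → 4-byte char #1 = F2 85 BC 8A.
Offset 4: leading byte 0xF0 = 11110000 → 4-byte char #2 = F0 B9 89 8E.
Offset 8: leading byte 0xD9 = 11011001 → 2-byte char #3 = D9 AB.
Offset 10: leading byte 0xF3 = 11110011 → 4-byte char #4 = F3 B4 82 9D.
Offset 14: leading byte 0xDD = 11011101 → 2-byte char #5 = DD 9B.
Offset 16: leading byte 0xE2 = 11100010 → 3-byte char #6 = E2 82 B3.
Leading byte 0xE2 = 11100010 matches 1110xxxx → 3-byte sequence.
Byte 1: 0xE2 = 11100010, payload 0010 (4 bits).
Byte 2: 0x82 = 10000010 (10xxxxxx ✓), payload 000010.
Byte 3: 0xB3 = 10110011 (10xxxxxx ✓), payload 110011.
Concatenate: 0010000010110011 = 0x20B3 (16 bits → U+20B3).

U+20B3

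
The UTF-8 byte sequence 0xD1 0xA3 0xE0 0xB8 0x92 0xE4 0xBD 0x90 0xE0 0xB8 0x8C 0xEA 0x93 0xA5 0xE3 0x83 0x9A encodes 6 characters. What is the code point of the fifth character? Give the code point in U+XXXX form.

U+A4E5

Offset 0: leading byte 0xD1 = 11010001 → 2-byte char #1 = D1 A3.
Offset 2: leading byte 0xE0 = 11100000 → 3-byte char #2 = E0 B8 92.
Offset 5: leading byte 0xE4 = 11100100 → 3-byte char #3 = E4 BD 90.
Offset 8: leading byte 0xE0 = 11100000 → 3-byte char #4 = E0 B8 8C.
Offset 11: leading byte 0xEA = 11101010 → 3-byte char #5 = EA 93 A5.
Leading byte 0xEA = 11101010 matches 1110xxxx → 3-byte sequence.
Byte 1: 0xEA = 11101010, payload 1010 (4 bits).
Byte 2: 0x93 = 10010011 (10xxxxxx ✓), payload 010011.
Byte 3: 0xA5 = 10100101 (10xxxxxx ✓), payload 100101.
Concatenate: 1010010011100101 = 0xA4E5 (16 bits → U+A4E5).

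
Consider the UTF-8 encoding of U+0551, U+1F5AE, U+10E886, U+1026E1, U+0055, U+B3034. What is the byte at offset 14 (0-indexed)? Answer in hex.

U+0551 → 2-byte form D5 91 at offsets 0–1.
U+1F5AE → 4-byte form F0 9F 96 AE at offsets 2–5.
U+10E886 → 4-byte form F4 8E A2 86 at offsets 6–9.
U+1026E1 → 4-byte form F4 82 9B A1 at offsets 10–13.
U+0055 → 1-byte form 55 at offsets 14–14.
Offset 14 falls in char 5's range; it's byte 1 of 55 = 0x55.

0x55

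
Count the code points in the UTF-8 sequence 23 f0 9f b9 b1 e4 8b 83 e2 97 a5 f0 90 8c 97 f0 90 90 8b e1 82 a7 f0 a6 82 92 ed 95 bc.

Byte at offset 0: 0x23 = 00100011 → 1-byte char (#1). Advance 1.
Byte at offset 1: 0xF0 = 11110000 → 4-byte char (#2). Advance 4.
Byte at offset 5: 0xE4 = 11100100 → 3-byte char (#3). Advance 3.
Byte at offset 8: 0xE2 = 11100010 → 3-byte char (#4). Advance 3.
Byte at offset 11: 0xF0 = 11110000 → 4-byte char (#5). Advance 4.
Byte at offset 15: 0xF0 = 11110000 → 4-byte char (#6). Advance 4.
Byte at offset 19: 0xE1 = 11100001 → 3-byte char (#7). Advance 3.
Byte at offset 22: 0xF0 = 11110000 → 4-byte char (#8). Advance 4.
Byte at offset 26: 0xED = 11101101 → 3-byte char (#9). Advance 3.
Reached end at offset 29 after 9 code points.

9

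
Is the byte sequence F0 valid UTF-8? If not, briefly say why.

Leading byte 0xF0 = 11110000 → 4-byte form, but only 1 byte is present.

invalid (sequence truncated)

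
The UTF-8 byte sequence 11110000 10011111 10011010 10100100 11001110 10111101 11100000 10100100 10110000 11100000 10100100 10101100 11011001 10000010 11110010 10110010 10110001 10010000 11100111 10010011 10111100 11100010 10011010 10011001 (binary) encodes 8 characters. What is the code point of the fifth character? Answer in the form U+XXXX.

U+0642

Offset 0: leading byte 0xF0 = 11110000 → 4-byte char #1 = F0 9F 9A A4.
Offset 4: leading byte 0xCE = 11001110 → 2-byte char #2 = CE BD.
Offset 6: leading byte 0xE0 = 11100000 → 3-byte char #3 = E0 A4 B0.
Offset 9: leading byte 0xE0 = 11100000 → 3-byte char #4 = E0 A4 AC.
Offset 12: leading byte 0xD9 = 11011001 → 2-byte char #5 = D9 82.
Leading byte 0xD9 = 11011001 matches 110xxxxx → 2-byte sequence.
Byte 1: 0xD9 = 11011001, payload 11001 (5 bits).
Byte 2: 0x82 = 10000010 (10xxxxxx ✓), payload 000010.
Concatenate: 11001000010 = 0x642 (11 bits → U+0642).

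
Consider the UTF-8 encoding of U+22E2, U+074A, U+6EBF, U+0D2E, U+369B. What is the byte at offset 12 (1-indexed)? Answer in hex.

1-indexed offset 12 is 0-indexed offset 11.
U+22E2 → 3-byte form E2 8B A2 at offsets 0–2.
U+074A → 2-byte form DD 8A at offsets 3–4.
U+6EBF → 3-byte form E6 BA BF at offsets 5–7.
U+0D2E → 3-byte form E0 B4 AE at offsets 8–10.
U+369B → 3-byte form E3 9A 9B at offsets 11–13.
Offset 11 falls in char 5's range; it's byte 1 of E3 9A 9B = 0xE3.

0xE3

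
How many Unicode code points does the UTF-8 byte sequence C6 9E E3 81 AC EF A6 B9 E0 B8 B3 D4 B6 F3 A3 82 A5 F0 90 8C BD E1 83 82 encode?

8

Byte at offset 0: 0xC6 = 11000110 → 2-byte char (#1). Advance 2.
Byte at offset 2: 0xE3 = 11100011 → 3-byte char (#2). Advance 3.
Byte at offset 5: 0xEF = 11101111 → 3-byte char (#3). Advance 3.
Byte at offset 8: 0xE0 = 11100000 → 3-byte char (#4). Advance 3.
Byte at offset 11: 0xD4 = 11010100 → 2-byte char (#5). Advance 2.
Byte at offset 13: 0xF3 = 11110011 → 4-byte char (#6). Advance 4.
Byte at offset 17: 0xF0 = 11110000 → 4-byte char (#7). Advance 4.
Byte at offset 21: 0xE1 = 11100001 → 3-byte char (#8). Advance 3.
Reached end at offset 24 after 8 code points.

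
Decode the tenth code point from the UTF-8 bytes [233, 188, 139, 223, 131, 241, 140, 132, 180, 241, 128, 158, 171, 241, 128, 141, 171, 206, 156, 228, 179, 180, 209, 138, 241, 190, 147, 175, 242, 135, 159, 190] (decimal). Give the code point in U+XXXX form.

U+877FE

Offset 0: leading byte 0xE9 = 11101001 → 3-byte char #1 = E9 BC 8B.
Offset 3: leading byte 0xDF = 11011111 → 2-byte char #2 = DF 83.
Offset 5: leading byte 0xF1 = 11110001 → 4-byte char #3 = F1 8C 84 B4.
Offset 9: leading byte 0xF1 = 11110001 → 4-byte char #4 = F1 80 9E AB.
Offset 13: leading byte 0xF1 = 11110001 → 4-byte char #5 = F1 80 8D AB.
Offset 17: leading byte 0xCE = 11001110 → 2-byte char #6 = CE 9C.
Offset 19: leading byte 0xE4 = 11100100 → 3-byte char #7 = E4 B3 B4.
Offset 22: leading byte 0xD1 = 11010001 → 2-byte char #8 = D1 8A.
Offset 24: leading byte 0xF1 = 11110001 → 4-byte char #9 = F1 BE 93 AF.
Offset 28: leading byte 0xF2 = 11110010 → 4-byte char #10 = F2 87 9F BE.
Leading byte 0xF2 = 11110010 matches 11110xxx → 4-byte sequence.
Byte 1: 0xF2 = 11110010, payload 010 (3 bits).
Byte 2: 0x87 = 10000111 (10xxxxxx ✓), payload 000111.
Byte 3: 0x9F = 10011111 (10xxxxxx ✓), payload 011111.
Byte 4: 0xBE = 10111110 (10xxxxxx ✓), payload 111110.
Concatenate: 010000111011111111110 = 0x877FE (21 bits → U+877FE).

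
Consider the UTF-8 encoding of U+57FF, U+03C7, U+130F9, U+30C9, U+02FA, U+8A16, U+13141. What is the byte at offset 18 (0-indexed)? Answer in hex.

0x93

U+57FF → 3-byte form E5 9F BF at offsets 0–2.
U+03C7 → 2-byte form CF 87 at offsets 3–4.
U+130F9 → 4-byte form F0 93 83 B9 at offsets 5–8.
U+30C9 → 3-byte form E3 83 89 at offsets 9–11.
U+02FA → 2-byte form CB BA at offsets 12–13.
U+8A16 → 3-byte form E8 A8 96 at offsets 14–16.
U+13141 → 4-byte form F0 93 85 81 at offsets 17–20.
Offset 18 falls in char 7's range; it's byte 2 of F0 93 85 81 = 0x93.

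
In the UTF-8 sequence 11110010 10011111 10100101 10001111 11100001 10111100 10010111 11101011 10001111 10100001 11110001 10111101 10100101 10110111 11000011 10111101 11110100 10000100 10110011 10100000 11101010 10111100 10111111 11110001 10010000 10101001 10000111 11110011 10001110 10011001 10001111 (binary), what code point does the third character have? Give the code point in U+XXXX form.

U+B3E1

Offset 0: leading byte 0xF2 = 11110010 → 4-byte char #1 = F2 9F A5 8F.
Offset 4: leading byte 0xE1 = 11100001 → 3-byte char #2 = E1 BC 97.
Offset 7: leading byte 0xEB = 11101011 → 3-byte char #3 = EB 8F A1.
Leading byte 0xEB = 11101011 matches 1110xxxx → 3-byte sequence.
Byte 1: 0xEB = 11101011, payload 1011 (4 bits).
Byte 2: 0x8F = 10001111 (10xxxxxx ✓), payload 001111.
Byte 3: 0xA1 = 10100001 (10xxxxxx ✓), payload 100001.
Concatenate: 1011001111100001 = 0xB3E1 (16 bits → U+B3E1).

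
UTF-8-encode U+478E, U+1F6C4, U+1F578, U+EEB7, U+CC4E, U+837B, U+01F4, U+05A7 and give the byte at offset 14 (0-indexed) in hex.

U+478E → 3-byte form E4 9E 8E at offsets 0–2.
U+1F6C4 → 4-byte form F0 9F 9B 84 at offsets 3–6.
U+1F578 → 4-byte form F0 9F 95 B8 at offsets 7–10.
U+EEB7 → 3-byte form EE BA B7 at offsets 11–13.
U+CC4E → 3-byte form EC B1 8E at offsets 14–16.
Offset 14 falls in char 5's range; it's byte 1 of EC B1 8E = 0xEC.

0xEC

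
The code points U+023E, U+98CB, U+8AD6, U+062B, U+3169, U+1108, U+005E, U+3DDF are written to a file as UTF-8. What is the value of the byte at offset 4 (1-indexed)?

1-indexed offset 4 is 0-indexed offset 3.
U+023E → 2-byte form C8 BE at offsets 0–1.
U+98CB → 3-byte form E9 A3 8B at offsets 2–4.
Offset 3 falls in char 2's range; it's byte 2 of E9 A3 8B = 0xA3.

0xA3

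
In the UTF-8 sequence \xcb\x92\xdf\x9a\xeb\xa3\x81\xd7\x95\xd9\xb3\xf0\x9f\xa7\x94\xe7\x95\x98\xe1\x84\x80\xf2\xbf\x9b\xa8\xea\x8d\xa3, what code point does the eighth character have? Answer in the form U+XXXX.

Offset 0: leading byte 0xCB = 11001011 → 2-byte char #1 = CB 92.
Offset 2: leading byte 0xDF = 11011111 → 2-byte char #2 = DF 9A.
Offset 4: leading byte 0xEB = 11101011 → 3-byte char #3 = EB A3 81.
Offset 7: leading byte 0xD7 = 11010111 → 2-byte char #4 = D7 95.
Offset 9: leading byte 0xD9 = 11011001 → 2-byte char #5 = D9 B3.
Offset 11: leading byte 0xF0 = 11110000 → 4-byte char #6 = F0 9F A7 94.
Offset 15: leading byte 0xE7 = 11100111 → 3-byte char #7 = E7 95 98.
Offset 18: leading byte 0xE1 = 11100001 → 3-byte char #8 = E1 84 80.
Leading byte 0xE1 = 11100001 matches 1110xxxx → 3-byte sequence.
Byte 1: 0xE1 = 11100001, payload 0001 (4 bits).
Byte 2: 0x84 = 10000100 (10xxxxxx ✓), payload 000100.
Byte 3: 0x80 = 10000000 (10xxxxxx ✓), payload 000000.
Concatenate: 0001000100000000 = 0x1100 (16 bits → U+1100).

U+1100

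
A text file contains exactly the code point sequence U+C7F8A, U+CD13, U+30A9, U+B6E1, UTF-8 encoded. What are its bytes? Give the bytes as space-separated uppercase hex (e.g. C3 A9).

F3 87 BE 8A EC B4 93 E3 82 A9 EB 9B A1

U+C7F8A: 4-byte form → F3 87 BE 8A.
U+CD13: 3-byte form → EC B4 93.
U+30A9: 3-byte form → E3 82 A9.
U+B6E1: 3-byte form → EB 9B A1.
Concatenated (13 bytes): F3 87 BE 8A EC B4 93 E3 82 A9 EB 9B A1.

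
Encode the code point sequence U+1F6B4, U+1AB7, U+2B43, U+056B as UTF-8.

F0 9F 9A B4 E1 AA B7 E2 AD 83 D5 AB

U+1F6B4: 4-byte form → F0 9F 9A B4.
U+1AB7: 3-byte form → E1 AA B7.
U+2B43: 3-byte form → E2 AD 83.
U+056B: 2-byte form → D5 AB.
Concatenated (12 bytes): F0 9F 9A B4 E1 AA B7 E2 AD 83 D5 AB.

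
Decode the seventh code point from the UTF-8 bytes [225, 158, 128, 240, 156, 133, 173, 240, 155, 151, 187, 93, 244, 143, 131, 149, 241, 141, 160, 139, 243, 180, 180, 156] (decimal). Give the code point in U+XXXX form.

Offset 0: leading byte 0xE1 = 11100001 → 3-byte char #1 = E1 9E 80.
Offset 3: leading byte 0xF0 = 11110000 → 4-byte char #2 = F0 9C 85 AD.
Offset 7: leading byte 0xF0 = 11110000 → 4-byte char #3 = F0 9B 97 BB.
Offset 11: leading byte 0x5D = 01011101 → 1-byte char #4 = 5D.
Offset 12: leading byte 0xF4 = 11110100 → 4-byte char #5 = F4 8F 83 95.
Offset 16: leading byte 0xF1 = 11110001 → 4-byte char #6 = F1 8D A0 8B.
Offset 20: leading byte 0xF3 = 11110011 → 4-byte char #7 = F3 B4 B4 9C.
Leading byte 0xF3 = 11110011 matches 11110xxx → 4-byte sequence.
Byte 1: 0xF3 = 11110011, payload 011 (3 bits).
Byte 2: 0xB4 = 10110100 (10xxxxxx ✓), payload 110100.
Byte 3: 0xB4 = 10110100 (10xxxxxx ✓), payload 110100.
Byte 4: 0x9C = 10011100 (10xxxxxx ✓), payload 011100.
Concatenate: 011110100110100011100 = 0xF4D1C (21 bits → U+F4D1C).

U+F4D1C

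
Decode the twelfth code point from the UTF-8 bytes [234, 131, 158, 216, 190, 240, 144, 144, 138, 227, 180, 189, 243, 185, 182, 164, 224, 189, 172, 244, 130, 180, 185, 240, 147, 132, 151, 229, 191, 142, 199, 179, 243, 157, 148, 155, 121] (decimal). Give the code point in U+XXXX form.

Offset 0: leading byte 0xEA = 11101010 → 3-byte char #1 = EA 83 9E.
Offset 3: leading byte 0xD8 = 11011000 → 2-byte char #2 = D8 BE.
Offset 5: leading byte 0xF0 = 11110000 → 4-byte char #3 = F0 90 90 8A.
Offset 9: leading byte 0xE3 = 11100011 → 3-byte char #4 = E3 B4 BD.
Offset 12: leading byte 0xF3 = 11110011 → 4-byte char #5 = F3 B9 B6 A4.
Offset 16: leading byte 0xE0 = 11100000 → 3-byte char #6 = E0 BD AC.
Offset 19: leading byte 0xF4 = 11110100 → 4-byte char #7 = F4 82 B4 B9.
Offset 23: leading byte 0xF0 = 11110000 → 4-byte char #8 = F0 93 84 97.
Offset 27: leading byte 0xE5 = 11100101 → 3-byte char #9 = E5 BF 8E.
Offset 30: leading byte 0xC7 = 11000111 → 2-byte char #10 = C7 B3.
Offset 32: leading byte 0xF3 = 11110011 → 4-byte char #11 = F3 9D 94 9B.
Offset 36: leading byte 0x79 = 01111001 → 1-byte char #12 = 79.
Leading byte 0x79 = 01111001 matches 0xxxxxxx → 1-byte sequence.
Byte 1: 0x79 = 01111001, payload 1111001 (7 bits).
Concatenate: 1111001 = 0x79 (7 bits → U+0079).

U+0079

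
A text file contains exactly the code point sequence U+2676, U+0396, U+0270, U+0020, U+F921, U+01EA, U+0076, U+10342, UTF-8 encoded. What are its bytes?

E2 99 B6 CE 96 C9 B0 20 EF A4 A1 C7 AA 76 F0 90 8D 82

U+2676: 3-byte form → E2 99 B6.
U+0396: 2-byte form → CE 96.
U+0270: 2-byte form → C9 B0.
U+0020: 1-byte form → 20.
U+F921: 3-byte form → EF A4 A1.
U+01EA: 2-byte form → C7 AA.
U+0076: 1-byte form → 76.
U+10342: 4-byte form → F0 90 8D 82.
Concatenated (18 bytes): E2 99 B6 CE 96 C9 B0 20 EF A4 A1 C7 AA 76 F0 90 8D 82.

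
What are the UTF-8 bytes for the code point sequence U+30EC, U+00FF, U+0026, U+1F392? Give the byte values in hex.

E3 83 AC C3 BF 26 F0 9F 8E 92

U+30EC: 3-byte form → E3 83 AC.
U+00FF: 2-byte form → C3 BF.
U+0026: 1-byte form → 26.
U+1F392: 4-byte form → F0 9F 8E 92.
Concatenated (10 bytes): E3 83 AC C3 BF 26 F0 9F 8E 92.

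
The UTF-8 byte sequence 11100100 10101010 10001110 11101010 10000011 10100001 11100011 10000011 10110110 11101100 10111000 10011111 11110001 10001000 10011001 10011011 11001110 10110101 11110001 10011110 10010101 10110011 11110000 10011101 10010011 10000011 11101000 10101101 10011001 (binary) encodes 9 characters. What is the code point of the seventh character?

Offset 0: leading byte 0xE4 = 11100100 → 3-byte char #1 = E4 AA 8E.
Offset 3: leading byte 0xEA = 11101010 → 3-byte char #2 = EA 83 A1.
Offset 6: leading byte 0xE3 = 11100011 → 3-byte char #3 = E3 83 B6.
Offset 9: leading byte 0xEC = 11101100 → 3-byte char #4 = EC B8 9F.
Offset 12: leading byte 0xF1 = 11110001 → 4-byte char #5 = F1 88 99 9B.
Offset 16: leading byte 0xCE = 11001110 → 2-byte char #6 = CE B5.
Offset 18: leading byte 0xF1 = 11110001 → 4-byte char #7 = F1 9E 95 B3.
Leading byte 0xF1 = 11110001 matches 11110xxx → 4-byte sequence.
Byte 1: 0xF1 = 11110001, payload 001 (3 bits).
Byte 2: 0x9E = 10011110 (10xxxxxx ✓), payload 011110.
Byte 3: 0x95 = 10010101 (10xxxxxx ✓), payload 010101.
Byte 4: 0xB3 = 10110011 (10xxxxxx ✓), payload 110011.
Concatenate: 001011110010101110011 = 0x5E573 (21 bits → U+5E573).

U+5E573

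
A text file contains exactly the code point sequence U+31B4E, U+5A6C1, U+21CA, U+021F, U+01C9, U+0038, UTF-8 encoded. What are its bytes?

F0 B1 AD 8E F1 9A 9B 81 E2 87 8A C8 9F C7 89 38

U+31B4E: 4-byte form → F0 B1 AD 8E.
U+5A6C1: 4-byte form → F1 9A 9B 81.
U+21CA: 3-byte form → E2 87 8A.
U+021F: 2-byte form → C8 9F.
U+01C9: 2-byte form → C7 89.
U+0038: 1-byte form → 38.
Concatenated (16 bytes): F0 B1 AD 8E F1 9A 9B 81 E2 87 8A C8 9F C7 89 38.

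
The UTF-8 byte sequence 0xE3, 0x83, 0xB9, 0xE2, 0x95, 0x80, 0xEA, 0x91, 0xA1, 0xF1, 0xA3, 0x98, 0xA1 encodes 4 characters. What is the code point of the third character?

U+A461

Offset 0: leading byte 0xE3 = 11100011 → 3-byte char #1 = E3 83 B9.
Offset 3: leading byte 0xE2 = 11100010 → 3-byte char #2 = E2 95 80.
Offset 6: leading byte 0xEA = 11101010 → 3-byte char #3 = EA 91 A1.
Leading byte 0xEA = 11101010 matches 1110xxxx → 3-byte sequence.
Byte 1: 0xEA = 11101010, payload 1010 (4 bits).
Byte 2: 0x91 = 10010001 (10xxxxxx ✓), payload 010001.
Byte 3: 0xA1 = 10100001 (10xxxxxx ✓), payload 100001.
Concatenate: 1010010001100001 = 0xA461 (16 bits → U+A461).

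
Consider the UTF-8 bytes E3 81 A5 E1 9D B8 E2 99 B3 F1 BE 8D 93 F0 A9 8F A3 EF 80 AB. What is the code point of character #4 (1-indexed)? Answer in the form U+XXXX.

Offset 0: leading byte 0xE3 = 11100011 → 3-byte char #1 = E3 81 A5.
Offset 3: leading byte 0xE1 = 11100001 → 3-byte char #2 = E1 9D B8.
Offset 6: leading byte 0xE2 = 11100010 → 3-byte char #3 = E2 99 B3.
Offset 9: leading byte 0xF1 = 11110001 → 4-byte char #4 = F1 BE 8D 93.
Leading byte 0xF1 = 11110001 matches 11110xxx → 4-byte sequence.
Byte 1: 0xF1 = 11110001, payload 001 (3 bits).
Byte 2: 0xBE = 10111110 (10xxxxxx ✓), payload 111110.
Byte 3: 0x8D = 10001101 (10xxxxxx ✓), payload 001101.
Byte 4: 0x93 = 10010011 (10xxxxxx ✓), payload 010011.
Concatenate: 001111110001101010011 = 0x7E353 (21 bits → U+7E353).

U+7E353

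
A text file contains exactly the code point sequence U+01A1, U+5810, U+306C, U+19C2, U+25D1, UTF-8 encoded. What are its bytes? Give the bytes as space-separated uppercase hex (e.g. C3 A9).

U+01A1: 2-byte form → C6 A1.
U+5810: 3-byte form → E5 A0 90.
U+306C: 3-byte form → E3 81 AC.
U+19C2: 3-byte form → E1 A7 82.
U+25D1: 3-byte form → E2 97 91.
Concatenated (14 bytes): C6 A1 E5 A0 90 E3 81 AC E1 A7 82 E2 97 91.

C6 A1 E5 A0 90 E3 81 AC E1 A7 82 E2 97 91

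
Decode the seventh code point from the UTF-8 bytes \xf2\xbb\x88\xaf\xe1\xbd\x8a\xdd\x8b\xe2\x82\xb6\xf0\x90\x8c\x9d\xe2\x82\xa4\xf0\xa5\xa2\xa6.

Offset 0: leading byte 0xF2 = 11110010 → 4-byte char #1 = F2 BB 88 AF.
Offset 4: leading byte 0xE1 = 11100001 → 3-byte char #2 = E1 BD 8A.
Offset 7: leading byte 0xDD = 11011101 → 2-byte char #3 = DD 8B.
Offset 9: leading byte 0xE2 = 11100010 → 3-byte char #4 = E2 82 B6.
Offset 12: leading byte 0xF0 = 11110000 → 4-byte char #5 = F0 90 8C 9D.
Offset 16: leading byte 0xE2 = 11100010 → 3-byte char #6 = E2 82 A4.
Offset 19: leading byte 0xF0 = 11110000 → 4-byte char #7 = F0 A5 A2 A6.
Leading byte 0xF0 = 11110000 matches 11110xxx → 4-byte sequence.
Byte 1: 0xF0 = 11110000, payload 000 (3 bits).
Byte 2: 0xA5 = 10100101 (10xxxxxx ✓), payload 100101.
Byte 3: 0xA2 = 10100010 (10xxxxxx ✓), payload 100010.
Byte 4: 0xA6 = 10100110 (10xxxxxx ✓), payload 100110.
Concatenate: 000100101100010100110 = 0x258A6 (21 bits → U+258A6).

U+258A6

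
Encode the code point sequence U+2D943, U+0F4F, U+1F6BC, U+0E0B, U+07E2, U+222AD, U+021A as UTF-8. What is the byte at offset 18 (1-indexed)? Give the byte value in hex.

1-indexed offset 18 is 0-indexed offset 17.
U+2D943 → 4-byte form F0 AD A5 83 at offsets 0–3.
U+0F4F → 3-byte form E0 BD 8F at offsets 4–6.
U+1F6BC → 4-byte form F0 9F 9A BC at offsets 7–10.
U+0E0B → 3-byte form E0 B8 8B at offsets 11–13.
U+07E2 → 2-byte form DF A2 at offsets 14–15.
U+222AD → 4-byte form F0 A2 8A AD at offsets 16–19.
Offset 17 falls in char 6's range; it's byte 2 of F0 A2 8A AD = 0xA2.

0xA2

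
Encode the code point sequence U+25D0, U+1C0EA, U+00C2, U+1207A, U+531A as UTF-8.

E2 97 90 F0 9C 83 AA C3 82 F0 92 81 BA E5 8C 9A

U+25D0: 3-byte form → E2 97 90.
U+1C0EA: 4-byte form → F0 9C 83 AA.
U+00C2: 2-byte form → C3 82.
U+1207A: 4-byte form → F0 92 81 BA.
U+531A: 3-byte form → E5 8C 9A.
Concatenated (16 bytes): E2 97 90 F0 9C 83 AA C3 82 F0 92 81 BA E5 8C 9A.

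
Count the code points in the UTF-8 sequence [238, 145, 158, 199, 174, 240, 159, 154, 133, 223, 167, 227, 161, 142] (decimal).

5

Byte at offset 0: 0xEE = 11101110 → 3-byte char (#1). Advance 3.
Byte at offset 3: 0xC7 = 11000111 → 2-byte char (#2). Advance 2.
Byte at offset 5: 0xF0 = 11110000 → 4-byte char (#3). Advance 4.
Byte at offset 9: 0xDF = 11011111 → 2-byte char (#4). Advance 2.
Byte at offset 11: 0xE3 = 11100011 → 3-byte char (#5). Advance 3.
Reached end at offset 14 after 5 code points.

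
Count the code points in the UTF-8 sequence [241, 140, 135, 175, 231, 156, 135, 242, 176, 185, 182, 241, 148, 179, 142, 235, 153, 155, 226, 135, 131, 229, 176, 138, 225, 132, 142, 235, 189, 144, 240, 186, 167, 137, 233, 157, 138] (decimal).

11

Byte at offset 0: 0xF1 = 11110001 → 4-byte char (#1). Advance 4.
Byte at offset 4: 0xE7 = 11100111 → 3-byte char (#2). Advance 3.
Byte at offset 7: 0xF2 = 11110010 → 4-byte char (#3). Advance 4.
Byte at offset 11: 0xF1 = 11110001 → 4-byte char (#4). Advance 4.
Byte at offset 15: 0xEB = 11101011 → 3-byte char (#5). Advance 3.
Byte at offset 18: 0xE2 = 11100010 → 3-byte char (#6). Advance 3.
Byte at offset 21: 0xE5 = 11100101 → 3-byte char (#7). Advance 3.
Byte at offset 24: 0xE1 = 11100001 → 3-byte char (#8). Advance 3.
Byte at offset 27: 0xEB = 11101011 → 3-byte char (#9). Advance 3.
Byte at offset 30: 0xF0 = 11110000 → 4-byte char (#10). Advance 4.
Byte at offset 34: 0xE9 = 11101001 → 3-byte char (#11). Advance 3.
Reached end at offset 37 after 11 code points.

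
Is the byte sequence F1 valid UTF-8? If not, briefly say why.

Leading byte 0xF1 = 11110001 → 4-byte form, but only 1 byte is present.

invalid (sequence truncated)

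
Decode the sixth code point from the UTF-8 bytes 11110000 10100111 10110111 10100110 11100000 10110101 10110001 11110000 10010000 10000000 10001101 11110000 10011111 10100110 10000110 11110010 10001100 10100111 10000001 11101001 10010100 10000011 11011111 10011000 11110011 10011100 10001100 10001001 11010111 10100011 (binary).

Offset 0: leading byte 0xF0 = 11110000 → 4-byte char #1 = F0 A7 B7 A6.
Offset 4: leading byte 0xE0 = 11100000 → 3-byte char #2 = E0 B5 B1.
Offset 7: leading byte 0xF0 = 11110000 → 4-byte char #3 = F0 90 80 8D.
Offset 11: leading byte 0xF0 = 11110000 → 4-byte char #4 = F0 9F A6 86.
Offset 15: leading byte 0xF2 = 11110010 → 4-byte char #5 = F2 8C A7 81.
Offset 19: leading byte 0xE9 = 11101001 → 3-byte char #6 = E9 94 83.
Leading byte 0xE9 = 11101001 matches 1110xxxx → 3-byte sequence.
Byte 1: 0xE9 = 11101001, payload 1001 (4 bits).
Byte 2: 0x94 = 10010100 (10xxxxxx ✓), payload 010100.
Byte 3: 0x83 = 10000011 (10xxxxxx ✓), payload 000011.
Concatenate: 1001010100000011 = 0x9503 (16 bits → U+9503).

U+9503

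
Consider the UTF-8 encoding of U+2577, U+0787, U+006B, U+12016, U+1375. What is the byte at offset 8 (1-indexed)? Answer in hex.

0x92

1-indexed offset 8 is 0-indexed offset 7.
U+2577 → 3-byte form E2 95 B7 at offsets 0–2.
U+0787 → 2-byte form DE 87 at offsets 3–4.
U+006B → 1-byte form 6B at offsets 5–5.
U+12016 → 4-byte form F0 92 80 96 at offsets 6–9.
Offset 7 falls in char 4's range; it's byte 2 of F0 92 80 96 = 0x92.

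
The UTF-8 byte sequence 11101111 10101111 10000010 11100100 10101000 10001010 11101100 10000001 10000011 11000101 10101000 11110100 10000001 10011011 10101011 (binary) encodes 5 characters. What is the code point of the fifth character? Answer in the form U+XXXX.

U+1016EB

Offset 0: leading byte 0xEF = 11101111 → 3-byte char #1 = EF AF 82.
Offset 3: leading byte 0xE4 = 11100100 → 3-byte char #2 = E4 A8 8A.
Offset 6: leading byte 0xEC = 11101100 → 3-byte char #3 = EC 81 83.
Offset 9: leading byte 0xC5 = 11000101 → 2-byte char #4 = C5 A8.
Offset 11: leading byte 0xF4 = 11110100 → 4-byte char #5 = F4 81 9B AB.
Leading byte 0xF4 = 11110100 matches 11110xxx → 4-byte sequence.
Byte 1: 0xF4 = 11110100, payload 100 (3 bits).
Byte 2: 0x81 = 10000001 (10xxxxxx ✓), payload 000001.
Byte 3: 0x9B = 10011011 (10xxxxxx ✓), payload 011011.
Byte 4: 0xAB = 10101011 (10xxxxxx ✓), payload 101011.
Concatenate: 100000001011011101011 = 0x1016EB (21 bits → U+1016EB).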